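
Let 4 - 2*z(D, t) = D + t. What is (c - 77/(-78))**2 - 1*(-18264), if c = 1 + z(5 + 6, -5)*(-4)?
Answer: 111336265/6084 ≈ 18300.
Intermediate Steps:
z(D, t) = 2 - D/2 - t/2 (z(D, t) = 2 - (D + t)/2 = 2 + (-D/2 - t/2) = 2 - D/2 - t/2)
c = 5 (c = 1 + (2 - (5 + 6)/2 - 1/2*(-5))*(-4) = 1 + (2 - 1/2*11 + 5/2)*(-4) = 1 + (2 - 11/2 + 5/2)*(-4) = 1 - 1*(-4) = 1 + 4 = 5)
(c - 77/(-78))**2 - 1*(-18264) = (5 - 77/(-78))**2 - 1*(-18264) = (5 - 77*(-1/78))**2 + 18264 = (5 + 77/78)**2 + 18264 = (467/78)**2 + 18264 = 218089/6084 + 18264 = 111336265/6084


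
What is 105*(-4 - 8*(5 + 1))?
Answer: -5460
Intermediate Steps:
105*(-4 - 8*(5 + 1)) = 105*(-4 - 8*6) = 105*(-4 - 48) = 105*(-52) = -5460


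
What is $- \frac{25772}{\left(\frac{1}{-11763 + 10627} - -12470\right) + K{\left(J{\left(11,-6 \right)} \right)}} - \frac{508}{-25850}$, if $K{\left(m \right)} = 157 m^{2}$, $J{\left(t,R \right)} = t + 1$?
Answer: $- \frac{368283575422}{515043245475} \approx -0.71505$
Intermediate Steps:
$J{\left(t,R \right)} = 1 + t$
$- \frac{25772}{\left(\frac{1}{-11763 + 10627} - -12470\right) + K{\left(J{\left(11,-6 \right)} \right)}} - \frac{508}{-25850} = - \frac{25772}{\left(\frac{1}{-11763 + 10627} - -12470\right) + 157 \left(1 + 11\right)^{2}} - \frac{508}{-25850} = - \frac{25772}{\left(\frac{1}{-1136} + 12470\right) + 157 \cdot 12^{2}} - - \frac{254}{12925} = - \frac{25772}{\left(- \frac{1}{1136} + 12470\right) + 157 \cdot 144} + \frac{254}{12925} = - \frac{25772}{\frac{14165919}{1136} + 22608} + \frac{254}{12925} = - \frac{25772}{\frac{39848607}{1136}} + \frac{254}{12925} = \left(-25772\right) \frac{1136}{39848607} + \frac{254}{12925} = - \frac{29276992}{39848607} + \frac{254}{12925} = - \frac{368283575422}{515043245475}$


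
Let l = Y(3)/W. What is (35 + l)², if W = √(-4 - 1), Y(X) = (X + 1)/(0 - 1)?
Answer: 6109/5 + 56*I*√5 ≈ 1221.8 + 125.22*I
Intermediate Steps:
Y(X) = -1 - X (Y(X) = (1 + X)/(-1) = (1 + X)*(-1) = -1 - X)
W = I*√5 (W = √(-5) = I*√5 ≈ 2.2361*I)
l = 4*I*√5/5 (l = (-1 - 1*3)/((I*√5)) = (-1 - 3)*(-I*√5/5) = -(-4)*I*√5/5 = 4*I*√5/5 ≈ 1.7889*I)
(35 + l)² = (35 + 4*I*√5/5)²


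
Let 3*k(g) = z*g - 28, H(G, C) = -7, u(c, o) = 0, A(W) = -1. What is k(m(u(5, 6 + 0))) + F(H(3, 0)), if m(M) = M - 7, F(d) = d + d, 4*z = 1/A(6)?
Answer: -91/4 ≈ -22.750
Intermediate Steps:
z = -1/4 (z = (1/4)/(-1) = (1/4)*(-1) = -1/4 ≈ -0.25000)
F(d) = 2*d
m(M) = -7 + M
k(g) = -28/3 - g/12 (k(g) = (-g/4 - 28)/3 = (-28 - g/4)/3 = -28/3 - g/12)
k(m(u(5, 6 + 0))) + F(H(3, 0)) = (-28/3 - (-7 + 0)/12) + 2*(-7) = (-28/3 - 1/12*(-7)) - 14 = (-28/3 + 7/12) - 14 = -35/4 - 14 = -91/4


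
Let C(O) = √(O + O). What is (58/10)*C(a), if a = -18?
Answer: 174*I/5 ≈ 34.8*I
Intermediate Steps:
C(O) = √2*√O (C(O) = √(2*O) = √2*√O)
(58/10)*C(a) = (58/10)*(√2*√(-18)) = (58*(⅒))*(√2*(3*I*√2)) = 29*(6*I)/5 = 174*I/5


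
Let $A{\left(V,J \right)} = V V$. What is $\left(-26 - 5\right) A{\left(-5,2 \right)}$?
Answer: $-775$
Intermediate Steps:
$A{\left(V,J \right)} = V^{2}$
$\left(-26 - 5\right) A{\left(-5,2 \right)} = \left(-26 - 5\right) \left(-5\right)^{2} = \left(-31\right) 25 = -775$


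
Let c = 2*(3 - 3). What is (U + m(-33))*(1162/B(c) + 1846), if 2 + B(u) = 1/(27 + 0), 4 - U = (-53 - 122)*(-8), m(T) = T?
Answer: -94977056/53 ≈ -1.7920e+6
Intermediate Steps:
c = 0 (c = 2*0 = 0)
U = -1396 (U = 4 - (-53 - 122)*(-8) = 4 - (-175)*(-8) = 4 - 1*1400 = 4 - 1400 = -1396)
B(u) = -53/27 (B(u) = -2 + 1/(27 + 0) = -2 + 1/27 = -53/27)
(U + m(-33))*(1162/B(c) + 1846) = (-1396 - 33)*(1162/(-53/27) + 1846) = -1429*(1162*(-27/53) + 1846) = -1429*(-31374/53 + 1846) = -1429*66464/53 = -94977056/53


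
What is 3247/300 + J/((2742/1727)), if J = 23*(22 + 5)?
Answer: 55107229/137100 ≈ 401.95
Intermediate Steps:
J = 621 (J = 23*27 = 621)
3247/300 + J/((2742/1727)) = 3247/300 + 621/((2742/1727)) = 3247*(1/300) + 621/((2742*(1/1727))) = 3247/300 + 621/(2742/1727) = 3247/300 + 621*(1727/2742) = 3247/300 + 357489/914 = 55107229/137100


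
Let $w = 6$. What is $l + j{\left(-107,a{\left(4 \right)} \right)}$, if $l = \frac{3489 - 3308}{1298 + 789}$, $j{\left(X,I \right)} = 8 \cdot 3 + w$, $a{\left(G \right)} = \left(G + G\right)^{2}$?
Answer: $\frac{62791}{2087} \approx 30.087$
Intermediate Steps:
$a{\left(G \right)} = 4 G^{2}$ ($a{\left(G \right)} = \left(2 G\right)^{2} = 4 G^{2}$)
$j{\left(X,I \right)} = 30$ ($j{\left(X,I \right)} = 8 \cdot 3 + 6 = 24 + 6 = 30$)
$l = \frac{181}{2087} \approx 0.086727$
$l + j{\left(-107,a{\left(4 \right)} \right)} = \frac{181}{2087} + 30 = \frac{62791}{2087}$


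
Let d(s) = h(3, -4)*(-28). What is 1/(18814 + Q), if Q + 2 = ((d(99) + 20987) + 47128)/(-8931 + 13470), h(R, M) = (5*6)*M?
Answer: 1513/28486381 ≈ 5.3113e-5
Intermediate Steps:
h(R, M) = 30*M
d(s) = 3360 (d(s) = (30*(-4))*(-28) = -120*(-28) = 3360)
Q = 20799/1513 (Q = -2 + ((3360 + 20987) + 47128)/(-8931 + 13470) = -2 + (24347 + 47128)/4539 = -2 + 71475*(1/4539) = -2 + 23825/1513 = 20799/1513 ≈ 13.747)
1/(18814 + Q) = 1/(18814 + 20799/1513) = 1/(28486381/1513) = 1513/28486381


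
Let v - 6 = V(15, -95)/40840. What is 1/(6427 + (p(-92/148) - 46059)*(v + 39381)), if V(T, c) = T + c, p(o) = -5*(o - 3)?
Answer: -37777/68505041928346 ≈ -5.5145e-10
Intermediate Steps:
p(o) = 15 - 5*o (p(o) = -5*(-3 + o) = 15 - 5*o)
v = 6124/1021 (v = 6 + (15 - 95)/40840 = 6 - 80*1/40840 = 6 - 2/1021 = 6124/1021 ≈ 5.9980)
1/(6427 + (p(-92/148) - 46059)*(v + 39381)) = 1/(6427 + ((15 - (-460)/148) - 46059)*(6124/1021 + 39381)) = 1/(6427 + ((15 - (-460)/148) - 46059)*(40214125/1021)) = 1/(6427 + ((15 - 5*(-23/37)) - 46059)*(40214125/1021)) = 1/(6427 + ((15 + 115/37) - 46059)*(40214125/1021)) = 1/(6427 + (670/37 - 46059)*(40214125/1021)) = 1/(6427 - 1703513/37*40214125/1021) = 1/(6427 - 68505284721125/37777) = 1/(-68505041928346/37777) = -37777/68505041928346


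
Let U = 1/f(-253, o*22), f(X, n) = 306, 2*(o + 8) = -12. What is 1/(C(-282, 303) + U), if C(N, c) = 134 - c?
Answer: -306/51713 ≈ -0.0059173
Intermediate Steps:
o = -14 (o = -8 + (1/2)*(-12) = -8 - 6 = -14)
U = 1/306 ≈ 0.0032680
1/(C(-282, 303) + U) = 1/((134 - 1*303) + 1/306) = 1/((134 - 303) + 1/306) = 1/(-169 + 1/306) = 1/(-51713/306) = -306/51713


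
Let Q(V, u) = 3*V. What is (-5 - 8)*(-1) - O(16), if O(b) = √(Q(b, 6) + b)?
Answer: 5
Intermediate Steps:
O(b) = 2*√b (O(b) = √(3*b + b) = √(4*b) = 2*√b)
(-5 - 8)*(-1) - O(16) = (-5 - 8)*(-1) - 2*√16 = -13*(-1) - 2*4 = 13 - 1*8 = 13 - 8 = 5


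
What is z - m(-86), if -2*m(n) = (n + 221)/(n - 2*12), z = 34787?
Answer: 1530601/44 ≈ 34786.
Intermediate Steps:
m(n) = -(221 + n)/(2*(-24 + n)) (m(n) = -(n + 221)/(2*(n - 2*12)) = -(221 + n)/(2*(n - 24)) = -(221 + n)/(2*(-24 + n)))
z - m(-86) = 34787 - (-221 - 1*(-86))/(2*(-24 - 86)) = 34787 - (-221 + 86)/(2*(-110)) = 34787 - (-1)*(-135)/(2*110) = 34787 - 1*27/44 = 34787 - 27/44 = 1530601/44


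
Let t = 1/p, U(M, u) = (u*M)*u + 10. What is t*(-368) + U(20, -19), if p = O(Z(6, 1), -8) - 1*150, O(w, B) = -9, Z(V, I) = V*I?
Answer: 1149938/159 ≈ 7232.3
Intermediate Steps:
Z(V, I) = I*V
U(M, u) = 10 + M*u² (U(M, u) = (M*u)*u + 10 = M*u² + 10 = 10 + M*u²)
p = -159 (p = -9 - 1*150 = -9 - 150 = -159)
t = -1/159 (t = 1/(-159) = -1/159 ≈ -0.0062893)
t*(-368) + U(20, -19) = -1/159*(-368) + (10 + 20*(-19)²) = 368/159 + (10 + 20*361) = 368/159 + (10 + 7220) = 368/159 + 7230 = 1149938/159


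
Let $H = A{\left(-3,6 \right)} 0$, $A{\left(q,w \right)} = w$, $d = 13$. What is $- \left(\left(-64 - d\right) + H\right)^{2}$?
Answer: $-5929$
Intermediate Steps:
$H = 0$ ($H = 6 \cdot 0 = 0$)
$- \left(\left(-64 - d\right) + H\right)^{2} = - \left(\left(-64 - 13\right) + 0\right)^{2} = - \left(-77 + 0\right)^{2} = - \left(-77\right)^{2} = \left(-1\right) 5929 = -5929$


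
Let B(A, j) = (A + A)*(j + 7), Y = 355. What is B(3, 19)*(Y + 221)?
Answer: 89856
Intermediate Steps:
B(A, j) = 2*A*(7 + j) (B(A, j) = (2*A)*(7 + j) = 2*A*(7 + j))
B(3, 19)*(Y + 221) = (2*3*(7 + 19))*(355 + 221) = (2*3*26)*576 = 156*576 = 89856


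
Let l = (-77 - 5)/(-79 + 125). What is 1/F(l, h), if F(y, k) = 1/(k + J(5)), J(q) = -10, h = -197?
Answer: -207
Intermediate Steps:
l = -41/23 (l = -82/46 = -82*1/46 = -41/23 ≈ -1.7826)
F(y, k) = 1/(-10 + k) (F(y, k) = 1/(k - 10) = 1/(-10 + k))
1/F(l, h) = 1/(1/(-10 - 197)) = 1/(1/(-207)) = 1/(-1/207) = -207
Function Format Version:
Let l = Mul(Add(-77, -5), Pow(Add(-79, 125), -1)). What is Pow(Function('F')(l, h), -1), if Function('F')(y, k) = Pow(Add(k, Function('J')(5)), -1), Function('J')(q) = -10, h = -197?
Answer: -207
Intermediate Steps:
l = Rational(-41, 23) (l = Mul(-82, Pow(46, -1)) = Mul(-82, Rational(1, 46)) = Rational(-41, 23) ≈ -1.7826)
Function('F')(y, k) = Pow(Add(-10, k), -1) (Function('F')(y, k) = Pow(Add(k, -10), -1) = Pow(Add(-10, k), -1))
Pow(Function('F')(l, h), -1) = Pow(Pow(Add(-10, -197), -1), -1) = Pow(Pow(-207, -1), -1) = Pow(Rational(-1, 207), -1) = -207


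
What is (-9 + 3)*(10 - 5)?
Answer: -30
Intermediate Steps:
(-9 + 3)*(10 - 5) = -6*5 = -30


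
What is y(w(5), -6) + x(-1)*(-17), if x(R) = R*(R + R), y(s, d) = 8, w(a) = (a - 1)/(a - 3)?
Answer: -26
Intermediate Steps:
w(a) = (-1 + a)/(-3 + a)
x(R) = 2*R² (x(R) = R*(2*R) = 2*R²)
y(w(5), -6) + x(-1)*(-17) = 8 + (2*(-1)²)*(-17) = 8 + (2*1)*(-17) = 8 + 2*(-17) = 8 - 34 = -26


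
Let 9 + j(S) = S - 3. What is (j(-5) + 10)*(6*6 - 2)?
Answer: -238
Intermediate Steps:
j(S) = -12 + S (j(S) = -9 + (S - 3) = -9 + (-3 + S) = -12 + S)
(j(-5) + 10)*(6*6 - 2) = ((-12 - 5) + 10)*(6*6 - 2) = (-17 + 10)*(36 - 2) = -7*34 = -238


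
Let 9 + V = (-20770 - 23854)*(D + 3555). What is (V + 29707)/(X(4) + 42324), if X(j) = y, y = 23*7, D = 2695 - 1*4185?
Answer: -92118862/42485 ≈ -2168.3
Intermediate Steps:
D = -1490 (D = 2695 - 4185 = -1490)
y = 161
X(j) = 161
V = -92148569 (V = -9 + (-20770 - 23854)*(-1490 + 3555) = -9 - 44624*2065 = -9 - 92148560 = -92148569)
(V + 29707)/(X(4) + 42324) = (-92148569 + 29707)/(161 + 42324) = -92118862/42485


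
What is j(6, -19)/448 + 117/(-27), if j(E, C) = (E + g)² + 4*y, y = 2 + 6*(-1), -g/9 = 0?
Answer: -1441/336 ≈ -4.2887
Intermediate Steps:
g = 0 (g = -9*0 = 0)
y = -4 (y = 2 - 6 = -4)
j(E, C) = -16 + E² (j(E, C) = (E + 0)² + 4*(-4) = E² - 16 = -16 + E²)
j(6, -19)/448 + 117/(-27) = (-16 + 6²)/448 + 117/(-27) = (-16 + 36)*(1/448) + 117*(-1/27) = 20*(1/448) - 13/3 = 5/112 - 13/3 = -1441/336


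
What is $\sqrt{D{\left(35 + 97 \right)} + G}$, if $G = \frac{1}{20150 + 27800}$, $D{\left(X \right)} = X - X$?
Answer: $\frac{\sqrt{1918}}{9590} \approx 0.0045667$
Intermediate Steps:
$D{\left(X \right)} = 0$
$G = \frac{1}{47950} \approx 2.0855 \cdot 10^{-5}$
$\sqrt{D{\left(35 + 97 \right)} + G} = \sqrt{0 + \frac{1}{47950}} = \sqrt{\frac{1}{47950}} = \frac{\sqrt{1918}}{9590}$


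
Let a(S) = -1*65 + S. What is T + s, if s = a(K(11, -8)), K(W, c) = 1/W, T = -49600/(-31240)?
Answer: -49454/781 ≈ -63.321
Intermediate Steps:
T = 1240/781 (T = -49600*(-1/31240) = 1240/781 ≈ 1.5877)
a(S) = -65 + S
s = -714/11 (s = -65 + 1/11 = -714/11 ≈ -64.909)
T + s = 1240/781 - 714/11 = -49454/781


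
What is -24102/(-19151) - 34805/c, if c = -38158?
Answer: 1586234671/730763858 ≈ 2.1707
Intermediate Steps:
-24102/(-19151) - 34805/c = -24102/(-19151) - 34805/(-38158) = -24102*(-1/19151) - 34805*(-1/38158) = 24102/19151 + 34805/38158 = 1586234671/730763858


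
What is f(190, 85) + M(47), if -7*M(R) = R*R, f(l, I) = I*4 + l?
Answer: 1501/7 ≈ 214.43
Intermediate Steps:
f(l, I) = l + 4*I (f(l, I) = 4*I + l = l + 4*I)
M(R) = -R²/7 (M(R) = -R*R/7 = -R²/7)
f(190, 85) + M(47) = (190 + 4*85) - ⅐*47² = (190 + 340) - ⅐*2209 = 530 - 2209/7 = 1501/7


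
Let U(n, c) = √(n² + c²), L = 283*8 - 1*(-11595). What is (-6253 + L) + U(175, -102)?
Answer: 7606 + √41029 ≈ 7808.6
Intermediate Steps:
L = 13859 (L = 2264 + 11595 = 13859)
U(n, c) = √(c² + n²)
(-6253 + L) + U(175, -102) = (-6253 + 13859) + √((-102)² + 175²) = 7606 + √(10404 + 30625) = 7606 + √41029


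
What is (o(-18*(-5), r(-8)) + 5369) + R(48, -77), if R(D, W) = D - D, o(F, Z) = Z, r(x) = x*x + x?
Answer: 5425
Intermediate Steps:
r(x) = x + x² (r(x) = x² + x = x + x²)
R(D, W) = 0
(o(-18*(-5), r(-8)) + 5369) + R(48, -77) = (-8*(1 - 8) + 5369) + 0 = (-8*(-7) + 5369) + 0 = (56 + 5369) + 0 = 5425 + 0 = 5425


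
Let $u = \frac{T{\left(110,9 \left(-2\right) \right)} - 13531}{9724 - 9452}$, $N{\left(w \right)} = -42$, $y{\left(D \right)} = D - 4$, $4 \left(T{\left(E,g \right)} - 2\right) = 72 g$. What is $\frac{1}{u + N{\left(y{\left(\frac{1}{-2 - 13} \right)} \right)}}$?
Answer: $- \frac{272}{25277} \approx -0.010761$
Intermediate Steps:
$T{\left(E,g \right)} = 2 + 18 g$ ($T{\left(E,g \right)} = 2 + \frac{72 g}{4} = 2 + 18 g$)
$y{\left(D \right)} = -4 + D$
$u = - \frac{13853}{272}$ ($u = \frac{\left(2 + 18 \cdot 9 \left(-2\right)\right) - 13531}{9724 - 9452} = \frac{\left(2 + 18 \left(-18\right)\right) - 13531}{272} = \left(\left(2 - 324\right) - 13531\right) \frac{1}{272} = \left(-322 - 13531\right) \frac{1}{272} = \left(-13853\right) \frac{1}{272} = - \frac{13853}{272} \approx -50.93$)
$\frac{1}{u + N{\left(y{\left(\frac{1}{-2 - 13} \right)} \right)}} = \frac{1}{- \frac{13853}{272} - 42} = \frac{1}{- \frac{25277}{272}} = - \frac{272}{25277}$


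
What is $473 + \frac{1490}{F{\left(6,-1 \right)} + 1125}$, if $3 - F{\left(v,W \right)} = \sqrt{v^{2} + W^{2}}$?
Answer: $\frac{603500851}{1272347} + \frac{1490 \sqrt{37}}{1272347} \approx 474.33$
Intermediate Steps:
$F{\left(v,W \right)} = 3 - \sqrt{W^{2} + v^{2}}$ ($F{\left(v,W \right)} = 3 - \sqrt{v^{2} + W^{2}} = 3 - \sqrt{W^{2} + v^{2}}$)
$473 + \frac{1490}{F{\left(6,-1 \right)} + 1125} = 473 + \frac{1490}{\left(3 - \sqrt{\left(-1\right)^{2} + 6^{2}}\right) + 1125} = 473 + \frac{1490}{\left(3 - \sqrt{1 + 36}\right) + 1125} = 473 + \frac{1490}{\left(3 - \sqrt{37}\right) + 1125} = 473 + \frac{1490}{1128 - \sqrt{37}}$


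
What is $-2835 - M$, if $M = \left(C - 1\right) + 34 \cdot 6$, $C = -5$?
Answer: $-3033$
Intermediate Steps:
$M = 198$ ($M = \left(-5 - 1\right) + 34 \cdot 6 = \left(-5 - 1\right) + 204 = -6 + 204 = 198$)
$-2835 - M = -2835 - 198 = -3033$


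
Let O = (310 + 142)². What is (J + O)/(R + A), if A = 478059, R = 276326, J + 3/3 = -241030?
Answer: -36727/754385 ≈ -0.048685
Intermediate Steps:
J = -241031 (J = -1 - 241030 = -241031)
O = 204304 (O = 452² = 204304)
(J + O)/(R + A) = (-241031 + 204304)/(276326 + 478059) = -36727/754385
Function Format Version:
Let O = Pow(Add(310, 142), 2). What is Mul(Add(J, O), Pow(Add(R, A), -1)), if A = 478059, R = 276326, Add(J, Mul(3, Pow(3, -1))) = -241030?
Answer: Rational(-36727, 754385) ≈ -0.048685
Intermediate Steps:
J = -241031 (J = Add(-1, -241030) = -241031)
O = 204304 (O = Pow(452, 2) = 204304)
Mul(Add(J, O), Pow(Add(R, A), -1)) = Mul(Add(-241031, 204304), Pow(Add(276326, 478059), -1)) = Mul(-36727, Pow(754385, -1)) = Mul(-36727, Rational(1, 754385)) = Rational(-36727, 754385)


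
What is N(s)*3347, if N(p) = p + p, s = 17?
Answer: 113798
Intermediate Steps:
N(p) = 2*p
N(s)*3347 = (2*17)*3347 = 34*3347 = 113798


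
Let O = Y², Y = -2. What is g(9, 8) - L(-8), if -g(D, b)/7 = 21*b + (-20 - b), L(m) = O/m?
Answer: -1959/2 ≈ -979.50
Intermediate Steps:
O = 4 (O = (-2)² = 4)
L(m) = 4/m
g(D, b) = 140 - 140*b (g(D, b) = -7*(21*b + (-20 - b)) = -7*(-20 + 20*b) = 140 - 140*b)
g(9, 8) - L(-8) = (140 - 140*8) - 4/(-8) = (140 - 1120) - 4*(-1)/8 = -980 - 1*(-½) = -980 + ½ = -1959/2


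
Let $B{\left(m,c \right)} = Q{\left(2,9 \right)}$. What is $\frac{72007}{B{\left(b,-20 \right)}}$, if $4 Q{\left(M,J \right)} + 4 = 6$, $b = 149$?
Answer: $144014$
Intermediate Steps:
$Q{\left(M,J \right)} = \frac{1}{2}$ ($Q{\left(M,J \right)} = -1 + \frac{1}{4} \cdot 6 = -1 + \frac{3}{2} = \frac{1}{2}$)
$B{\left(m,c \right)} = \frac{1}{2}$
$\frac{72007}{B{\left(b,-20 \right)}} = 72007 \frac{1}{\frac{1}{2}} = 72007 \cdot 2 = 144014$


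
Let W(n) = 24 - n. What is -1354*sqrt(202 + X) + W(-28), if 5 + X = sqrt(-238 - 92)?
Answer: 52 - 1354*sqrt(197 + I*sqrt(330)) ≈ -18972.0 - 875.29*I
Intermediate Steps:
X = -5 + I*sqrt(330) (X = -5 + sqrt(-238 - 92) = -5 + sqrt(-330) = -5 + I*sqrt(330) ≈ -5.0 + 18.166*I)
-1354*sqrt(202 + X) + W(-28) = -1354*sqrt(202 + (-5 + I*sqrt(330))) + (24 - 1*(-28)) = -1354*sqrt(197 + I*sqrt(330)) + (24 + 28) = -1354*sqrt(197 + I*sqrt(330)) + 52 = 52 - 1354*sqrt(197 + I*sqrt(330))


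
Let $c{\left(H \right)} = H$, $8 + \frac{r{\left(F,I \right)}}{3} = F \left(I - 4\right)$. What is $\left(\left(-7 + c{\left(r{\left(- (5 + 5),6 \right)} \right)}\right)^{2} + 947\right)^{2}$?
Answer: $85155984$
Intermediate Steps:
$r{\left(F,I \right)} = -24 + 3 F \left(-4 + I\right)$ ($r{\left(F,I \right)} = -24 + 3 F \left(I - 4\right) = -24 + 3 F \left(-4 + I\right)$)
$\left(\left(-7 + c{\left(r{\left(- (5 + 5),6 \right)} \right)}\right)^{2} + 947\right)^{2} = \left(\left(-7 - \left(24 - 3 \left(- (5 + 5)\right) 6 + 12 \left(-1\right) \left(5 + 5\right)\right)\right)^{2} + 947\right)^{2} = \left(\left(-7 - \left(24 - 3 \left(\left(-1\right) 10\right) 6 + 12 \left(-1\right) 10\right)\right)^{2} + 947\right)^{2} = \left(\left(-7 - \left(-96 + 180\right)\right)^{2} + 947\right)^{2} = \left(\left(-7 - 84\right)^{2} + 947\right)^{2} = \left(\left(-91\right)^{2} + 947\right)^{2} = \left(8281 + 947\right)^{2} = 9228^{2} = 85155984$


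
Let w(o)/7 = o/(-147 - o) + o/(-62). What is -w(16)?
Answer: 12600/5053 ≈ 2.4936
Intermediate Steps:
w(o) = -7*o/62 + 7*o/(-147 - o) (w(o) = 7*(o/(-147 - o) + o/(-62)) = 7*(o/(-147 - o) + o*(-1/62)) = 7*(o/(-147 - o) - o/62) = 7*(-o/62 + o/(-147 - o)) = -7*o/62 + 7*o/(-147 - o))
-w(16) = -(-7)*16*(209 + 16)/(9114 + 62*16) = -(-7)*16*225/(9114 + 992) = -(-7)*16*225/10106 = -1*(-12600/5053) = 12600/5053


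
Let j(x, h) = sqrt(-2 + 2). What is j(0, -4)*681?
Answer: 0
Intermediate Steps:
j(x, h) = 0 (j(x, h) = sqrt(0) = 0)
j(0, -4)*681 = 0*681 = 0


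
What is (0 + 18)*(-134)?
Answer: -2412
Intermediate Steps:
(0 + 18)*(-134) = 18*(-134) = -2412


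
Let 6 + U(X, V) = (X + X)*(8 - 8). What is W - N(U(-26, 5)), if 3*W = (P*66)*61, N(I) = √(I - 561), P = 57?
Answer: 76494 - 9*I*√7 ≈ 76494.0 - 23.812*I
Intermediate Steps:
U(X, V) = -6 (U(X, V) = -6 + (X + X)*(8 - 8) = -6 + (2*X)*0 = -6 + 0 = -6)
N(I) = √(-561 + I)
W = 76494 (W = ((57*66)*61)/3 = (3762*61)/3 = (⅓)*229482 = 76494)
W - N(U(-26, 5)) = 76494 - √(-561 - 6) = 76494 - √(-567) = 76494 - 9*I*√7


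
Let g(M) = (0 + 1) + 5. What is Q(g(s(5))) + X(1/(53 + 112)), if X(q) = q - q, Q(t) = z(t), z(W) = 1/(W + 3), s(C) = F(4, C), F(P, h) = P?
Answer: 1/9 ≈ 0.11111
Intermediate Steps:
s(C) = 4
z(W) = 1/(3 + W)
g(M) = 6 (g(M) = 1 + 5 = 6)
Q(t) = 1/(3 + t)
X(q) = 0
Q(g(s(5))) + X(1/(53 + 112)) = 1/(3 + 6) + 0 = 1/9 + 0 = 1/9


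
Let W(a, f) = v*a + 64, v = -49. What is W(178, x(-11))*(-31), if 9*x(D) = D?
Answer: 268398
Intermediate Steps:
x(D) = D/9
W(a, f) = 64 - 49*a (W(a, f) = -49*a + 64 = 64 - 49*a)
W(178, x(-11))*(-31) = (64 - 49*178)*(-31) = (64 - 8722)*(-31) = -8658*(-31) = 268398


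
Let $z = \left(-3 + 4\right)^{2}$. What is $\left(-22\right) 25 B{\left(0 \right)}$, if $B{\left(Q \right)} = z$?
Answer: $-550$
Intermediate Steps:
$z = 1$ ($z = 1^{2} = 1$)
$B{\left(Q \right)} = 1$
$\left(-22\right) 25 B{\left(0 \right)} = \left(-22\right) 25 \cdot 1 = \left(-550\right) 1 = -550$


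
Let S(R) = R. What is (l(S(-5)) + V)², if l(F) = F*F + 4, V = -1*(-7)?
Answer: 1296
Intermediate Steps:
V = 7
l(F) = 4 + F² (l(F) = F² + 4 = 4 + F²)
(l(S(-5)) + V)² = ((4 + (-5)²) + 7)² = ((4 + 25) + 7)² = (29 + 7)² = 36² = 1296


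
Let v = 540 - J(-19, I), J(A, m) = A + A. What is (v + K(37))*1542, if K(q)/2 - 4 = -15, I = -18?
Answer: 857352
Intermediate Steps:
K(q) = -22 (K(q) = 8 + 2*(-15) = 8 - 30 = -22)
J(A, m) = 2*A
v = 578 (v = 540 - 2*(-19) = 540 - 1*(-38) = 540 + 38 = 578)
(v + K(37))*1542 = (578 - 22)*1542 = 556*1542 = 857352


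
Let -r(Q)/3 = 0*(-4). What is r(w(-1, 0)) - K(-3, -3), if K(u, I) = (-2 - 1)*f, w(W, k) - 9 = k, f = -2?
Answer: -6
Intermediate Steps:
w(W, k) = 9 + k
K(u, I) = 6 (K(u, I) = (-2 - 1)*(-2) = -3*(-2) = 6)
r(Q) = 0 (r(Q) = -0*(-4) = -3*0 = 0)
r(w(-1, 0)) - K(-3, -3) = 0 - 1*6 = 0 - 6 = -6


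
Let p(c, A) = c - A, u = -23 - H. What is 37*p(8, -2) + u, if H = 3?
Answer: 344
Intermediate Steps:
u = -26 (u = -23 - 1*3 = -23 - 3 = -26)
37*p(8, -2) + u = 37*(8 - 1*(-2)) - 26 = 37*(8 + 2) - 26 = 37*10 - 26 = 370 - 26 = 344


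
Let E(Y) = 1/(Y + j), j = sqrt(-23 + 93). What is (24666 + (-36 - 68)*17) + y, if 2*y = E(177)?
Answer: 1431537341/62518 - sqrt(70)/62518 ≈ 22898.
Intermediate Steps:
j = sqrt(70) ≈ 8.3666
E(Y) = 1/(Y + sqrt(70))
y = 1/(2*(177 + sqrt(70))) ≈ 0.0026974
(24666 + (-36 - 68)*17) + y = (24666 + (-36 - 68)*17) + (177/62518 - sqrt(70)/62518) = (24666 - 104*17) + (177/62518 - sqrt(70)/62518) = (24666 - 1768) + (177/62518 - sqrt(70)/62518) = 22898 + (177/62518 - sqrt(70)/62518) = 1431537341/62518 - sqrt(70)/62518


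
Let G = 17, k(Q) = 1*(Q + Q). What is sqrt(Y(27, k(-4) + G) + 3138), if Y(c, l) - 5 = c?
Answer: sqrt(3170) ≈ 56.303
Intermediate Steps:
k(Q) = 2*Q (k(Q) = 1*(2*Q) = 2*Q)
Y(c, l) = 5 + c
sqrt(Y(27, k(-4) + G) + 3138) = sqrt((5 + 27) + 3138) = sqrt(32 + 3138) = sqrt(3170)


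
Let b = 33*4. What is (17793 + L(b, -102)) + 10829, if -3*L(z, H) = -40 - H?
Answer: 85804/3 ≈ 28601.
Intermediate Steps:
b = 132
L(z, H) = 40/3 + H/3 (L(z, H) = -(-40 - H)/3 = 40/3 + H/3)
(17793 + L(b, -102)) + 10829 = (17793 + (40/3 + (⅓)*(-102))) + 10829 = (17793 + (40/3 - 34)) + 10829 = (17793 - 62/3) + 10829 = 53317/3 + 10829 = 85804/3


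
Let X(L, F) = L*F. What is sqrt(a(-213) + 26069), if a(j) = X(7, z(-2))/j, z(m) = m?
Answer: sqrt(1182727443)/213 ≈ 161.46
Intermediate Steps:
X(L, F) = F*L
a(j) = -14/j (a(j) = (-2*7)/j = -14/j)
sqrt(a(-213) + 26069) = sqrt(-14/(-213) + 26069) = sqrt(-14*(-1/213) + 26069) = sqrt(14/213 + 26069) = sqrt(5552711/213) = sqrt(1182727443)/213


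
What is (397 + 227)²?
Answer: 389376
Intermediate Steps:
(397 + 227)² = 624² = 389376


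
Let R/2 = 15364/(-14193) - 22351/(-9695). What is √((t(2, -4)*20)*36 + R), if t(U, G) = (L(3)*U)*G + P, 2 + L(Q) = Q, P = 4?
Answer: I*√123546074956714390/6552435 ≈ 53.643*I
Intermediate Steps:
L(Q) = -2 + Q
R = 48078218/19657305 (R = 2*(15364/(-14193) - 22351/(-9695)) = 2*(15364*(-1/14193) - 22351*(-1/9695)) = 2*(-15364/14193 + 3193/1385) = 2*(24039109/19657305) = 48078218/19657305 ≈ 2.4458)
t(U, G) = 4 + G*U (t(U, G) = ((-2 + 3)*U)*G + 4 = (1*U)*G + 4 = U*G + 4 = G*U + 4 = 4 + G*U)
√((t(2, -4)*20)*36 + R) = √(((4 - 4*2)*20)*36 + 48078218/19657305) = √(((4 - 8)*20)*36 + 48078218/19657305) = √(-4*20*36 + 48078218/19657305) = √(-80*36 + 48078218/19657305) = √(-2880 + 48078218/19657305) = √(-56564960182/19657305) = I*√123546074956714390/6552435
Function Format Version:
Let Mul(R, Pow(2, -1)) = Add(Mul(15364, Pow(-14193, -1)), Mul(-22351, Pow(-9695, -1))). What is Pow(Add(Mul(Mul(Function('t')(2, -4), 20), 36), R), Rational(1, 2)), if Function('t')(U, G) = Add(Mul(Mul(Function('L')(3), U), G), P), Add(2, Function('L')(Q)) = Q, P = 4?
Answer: Mul(Rational(1, 6552435), I, Pow(123546074956714390, Rational(1, 2))) ≈ Mul(53.643, I)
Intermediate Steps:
Function('L')(Q) = Add(-2, Q)
R = Rational(48078218, 19657305) (R = Mul(2, Add(Mul(15364, Pow(-14193, -1)), Mul(-22351, Pow(-9695, -1)))) = Mul(2, Add(Mul(15364, Rational(-1, 14193)), Mul(-22351, Rational(-1, 9695)))) = Mul(2, Add(Rational(-15364, 14193), Rational(3193, 1385))) = Mul(2, Rational(24039109, 19657305)) = Rational(48078218, 19657305) ≈ 2.4458)
Function('t')(U, G) = Add(4, Mul(G, U)) (Function('t')(U, G) = Add(Mul(Mul(Add(-2, 3), U), G), 4) = Add(Mul(Mul(1, U), G), 4) = Add(Mul(U, G), 4) = Add(Mul(G, U), 4) = Add(4, Mul(G, U)))
Pow(Add(Mul(Mul(Function('t')(2, -4), 20), 36), R), Rational(1, 2)) = Pow(Add(Mul(Mul(Add(4, Mul(-4, 2)), 20), 36), Rational(48078218, 19657305)), Rational(1, 2)) = Pow(Add(Mul(Mul(Add(4, -8), 20), 36), Rational(48078218, 19657305)), Rational(1, 2)) = Pow(Add(Mul(Mul(-4, 20), 36), Rational(48078218, 19657305)), Rational(1, 2)) = Pow(Add(Mul(-80, 36), Rational(48078218, 19657305)), Rational(1, 2)) = Pow(Add(-2880, Rational(48078218, 19657305)), Rational(1, 2)) = Pow(Rational(-56564960182, 19657305), Rational(1, 2)) = Mul(Rational(1, 6552435), I, Pow(123546074956714390, Rational(1, 2)))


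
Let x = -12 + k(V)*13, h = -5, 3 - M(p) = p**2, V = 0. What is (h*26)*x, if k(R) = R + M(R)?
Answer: -3510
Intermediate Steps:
M(p) = 3 - p**2
k(R) = 3 + R - R**2 (k(R) = R + (3 - R**2) = 3 + R - R**2)
x = 27 (x = -12 + (3 + 0 - 1*0**2)*13 = -12 + (3 + 0 - 1*0)*13 = -12 + (3 + 0 + 0)*13 = -12 + 3*13 = -12 + 39 = 27)
(h*26)*x = -5*26*27 = -130*27 = -3510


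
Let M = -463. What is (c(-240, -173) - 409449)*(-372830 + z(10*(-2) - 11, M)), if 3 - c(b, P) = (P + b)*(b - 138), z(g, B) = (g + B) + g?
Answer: 211154653800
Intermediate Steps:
z(g, B) = B + 2*g (z(g, B) = (B + g) + g = B + 2*g)
c(b, P) = 3 - (-138 + b)*(P + b) (c(b, P) = 3 - (P + b)*(b - 138) = 3 - (P + b)*(-138 + b) = 3 - (-138 + b)*(P + b))
(c(-240, -173) - 409449)*(-372830 + z(10*(-2) - 11, M)) = ((3 - 1*(-240)² + 138*(-173) + 138*(-240) - 1*(-173)*(-240)) - 409449)*(-372830 + (-463 + 2*(10*(-2) - 11))) = ((3 - 1*57600 - 23874 - 33120 - 41520) - 409449)*(-372830 + (-463 + 2*(-20 - 11))) = ((3 - 57600 - 23874 - 33120 - 41520) - 409449)*(-372830 + (-463 + 2*(-31))) = (-156111 - 409449)*(-372830 + (-463 - 62)) = -565560*(-372830 - 525) = -565560*(-373355) = 211154653800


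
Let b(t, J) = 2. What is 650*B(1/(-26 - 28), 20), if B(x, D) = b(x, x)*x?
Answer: -650/27 ≈ -24.074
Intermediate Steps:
B(x, D) = 2*x
650*B(1/(-26 - 28), 20) = 650*(2/(-26 - 28)) = 650*(2/(-54)) = 650*(2*(-1/54)) = 650*(-1/27) = -650/27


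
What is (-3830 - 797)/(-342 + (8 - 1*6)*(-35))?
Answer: 4627/412 ≈ 11.231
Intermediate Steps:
(-3830 - 797)/(-342 + (8 - 1*6)*(-35)) = -4627/(-342 + (8 - 6)*(-35)) = -4627/(-342 + 2*(-35)) = -4627/(-342 - 70) = -4627/(-412) = -4627*(-1/412) = 4627/412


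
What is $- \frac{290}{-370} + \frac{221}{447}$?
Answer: $\frac{21140}{16539} \approx 1.2782$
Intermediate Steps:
$- \frac{290}{-370} + \frac{221}{447} = \left(-290\right) \left(- \frac{1}{370}\right) + 221 \cdot \frac{1}{447} = \frac{29}{37} + \frac{221}{447} = \frac{21140}{16539}$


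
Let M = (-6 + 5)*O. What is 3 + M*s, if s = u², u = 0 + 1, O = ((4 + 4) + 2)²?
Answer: -97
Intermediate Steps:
O = 100 (O = (8 + 2)² = 10² = 100)
u = 1
s = 1 (s = 1² = 1)
M = -100 (M = (-6 + 5)*100 = -1*100 = -100)
3 + M*s = 3 - 100*1 = 3 - 100 = -97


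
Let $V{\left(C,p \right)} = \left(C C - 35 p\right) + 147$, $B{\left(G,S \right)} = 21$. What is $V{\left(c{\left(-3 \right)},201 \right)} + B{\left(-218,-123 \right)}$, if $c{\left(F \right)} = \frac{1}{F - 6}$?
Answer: $- \frac{556226}{81} \approx -6867.0$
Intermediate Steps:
$c{\left(F \right)} = \frac{1}{-6 + F}$
$V{\left(C,p \right)} = 147 + C^{2} - 35 p$ ($V{\left(C,p \right)} = \left(C^{2} - 35 p\right) + 147 = 147 + C^{2} - 35 p$)
$V{\left(c{\left(-3 \right)},201 \right)} + B{\left(-218,-123 \right)} = \left(147 + \left(\frac{1}{-6 - 3}\right)^{2} - 7035\right) + 21 = \left(147 + \left(\frac{1}{-9}\right)^{2} - 7035\right) + 21 = \left(147 + \left(- \frac{1}{9}\right)^{2} - 7035\right) + 21 = \left(147 + \frac{1}{81} - 7035\right) + 21 = - \frac{557927}{81} + 21 = - \frac{556226}{81}$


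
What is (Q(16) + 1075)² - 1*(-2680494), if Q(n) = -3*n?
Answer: 3735223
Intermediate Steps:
(Q(16) + 1075)² - 1*(-2680494) = (-3*16 + 1075)² - 1*(-2680494) = (-48 + 1075)² + 2680494 = 1027² + 2680494 = 1054729 + 2680494 = 3735223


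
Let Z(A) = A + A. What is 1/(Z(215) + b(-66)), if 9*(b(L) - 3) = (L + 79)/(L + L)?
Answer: 1188/514391 ≈ 0.0023095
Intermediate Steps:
b(L) = 3 + (79 + L)/(18*L) (b(L) = 3 + ((L + 79)/(L + L))/9 = 3 + ((79 + L)/((2*L)))/9 = 3 + ((79 + L)*(1/(2*L)))/9 = 3 + ((79 + L)/(2*L))/9 = 3 + (79 + L)/(18*L))
Z(A) = 2*A
1/(Z(215) + b(-66)) = 1/(2*215 + (1/18)*(79 + 55*(-66))/(-66)) = 1/(430 + (1/18)*(-1/66)*(79 - 3630)) = 1/(430 + (1/18)*(-1/66)*(-3551)) = 1/(430 + 3551/1188) = 1/(514391/1188) = 1188/514391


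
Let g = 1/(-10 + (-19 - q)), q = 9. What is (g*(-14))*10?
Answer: 70/19 ≈ 3.6842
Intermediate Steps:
g = -1/38 (g = 1/(-10 + (-19 - 1*9)) = 1/(-10 + (-19 - 9)) = 1/(-10 - 28) = 1/(-38) = -1/38 ≈ -0.026316)
(g*(-14))*10 = -1/38*(-14)*10 = (7/19)*10 = 70/19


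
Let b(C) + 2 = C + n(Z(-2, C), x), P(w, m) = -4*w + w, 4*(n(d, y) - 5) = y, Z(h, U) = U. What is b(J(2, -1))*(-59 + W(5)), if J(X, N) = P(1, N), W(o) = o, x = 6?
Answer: -81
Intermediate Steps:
n(d, y) = 5 + y/4
P(w, m) = -3*w
J(X, N) = -3 (J(X, N) = -3*1 = -3)
b(C) = 9/2 + C (b(C) = -2 + (C + (5 + (1/4)*6)) = -2 + (C + (5 + 3/2)) = -2 + (C + 13/2) = -2 + (13/2 + C) = 9/2 + C)
b(J(2, -1))*(-59 + W(5)) = (9/2 - 3)*(-59 + 5) = (3/2)*(-54) = -81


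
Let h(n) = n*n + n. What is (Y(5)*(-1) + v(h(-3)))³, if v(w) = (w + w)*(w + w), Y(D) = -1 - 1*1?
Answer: 3112136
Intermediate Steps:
Y(D) = -2 (Y(D) = -1 - 1 = -2)
h(n) = n + n² (h(n) = n² + n = n + n²)
v(w) = 4*w² (v(w) = (2*w)*(2*w) = 4*w²)
(Y(5)*(-1) + v(h(-3)))³ = (-2*(-1) + 4*(-3*(1 - 3))²)³ = (2 + 4*(-3*(-2))²)³ = (2 + 4*6²)³ = (2 + 4*36)³ = (2 + 144)³ = 146³ = 3112136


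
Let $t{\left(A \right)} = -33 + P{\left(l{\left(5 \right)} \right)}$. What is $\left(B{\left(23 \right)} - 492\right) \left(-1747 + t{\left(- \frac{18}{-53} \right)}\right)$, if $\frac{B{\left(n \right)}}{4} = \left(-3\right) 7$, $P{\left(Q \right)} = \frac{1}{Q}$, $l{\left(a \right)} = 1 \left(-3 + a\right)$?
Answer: $1024992$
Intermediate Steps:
$l{\left(a \right)} = -3 + a$
$B{\left(n \right)} = -84$ ($B{\left(n \right)} = 4 \left(\left(-3\right) 7\right) = 4 \left(-21\right) = -84$)
$t{\left(A \right)} = - \frac{65}{2}$ ($t{\left(A \right)} = -33 + \frac{1}{-3 + 5} = -33 + \frac{1}{2} = - \frac{65}{2}$)
$\left(B{\left(23 \right)} - 492\right) \left(-1747 + t{\left(- \frac{18}{-53} \right)}\right) = \left(-84 - 492\right) \left(-1747 - \frac{65}{2}\right) = \left(-576\right) \left(- \frac{3559}{2}\right) = 1024992$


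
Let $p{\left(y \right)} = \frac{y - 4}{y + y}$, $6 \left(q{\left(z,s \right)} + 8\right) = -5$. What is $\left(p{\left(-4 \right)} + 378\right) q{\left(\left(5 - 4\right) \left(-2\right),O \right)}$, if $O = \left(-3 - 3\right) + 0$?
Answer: $- \frac{20087}{6} \approx -3347.8$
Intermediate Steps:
$O = -6$ ($O = -6 + 0 = -6$)
$q{\left(z,s \right)} = - \frac{53}{6}$ ($q{\left(z,s \right)} = -8 + \frac{1}{6} \left(-5\right) = -8 - \frac{5}{6} = - \frac{53}{6}$)
$p{\left(y \right)} = \frac{-4 + y}{2 y}$
$\left(p{\left(-4 \right)} + 378\right) q{\left(\left(5 - 4\right) \left(-2\right),O \right)} = \left(\frac{-4 - 4}{2 \left(-4\right)} + 378\right) \left(- \frac{53}{6}\right) = \left(\frac{1}{2} \left(- \frac{1}{4}\right) \left(-8\right) + 378\right) \left(- \frac{53}{6}\right) = \left(1 + 378\right) \left(- \frac{53}{6}\right) = 379 \left(- \frac{53}{6}\right) = - \frac{20087}{6}$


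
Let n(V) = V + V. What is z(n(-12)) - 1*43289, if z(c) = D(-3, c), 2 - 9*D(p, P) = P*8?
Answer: -389407/9 ≈ -43267.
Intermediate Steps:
n(V) = 2*V
D(p, P) = 2/9 - 8*P/9 (D(p, P) = 2/9 - P*8/9 = 2/9 - 8*P/9)
z(c) = 2/9 - 8*c/9
z(n(-12)) - 1*43289 = (2/9 - 16*(-12)/9) - 1*43289 = (2/9 - 8/9*(-24)) - 43289 = (2/9 + 64/3) - 43289 = 194/9 - 43289 = -389407/9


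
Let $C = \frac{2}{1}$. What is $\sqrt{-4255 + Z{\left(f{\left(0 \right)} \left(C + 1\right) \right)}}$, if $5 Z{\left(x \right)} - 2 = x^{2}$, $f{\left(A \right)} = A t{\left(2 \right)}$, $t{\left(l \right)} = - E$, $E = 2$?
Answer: $\frac{i \sqrt{106365}}{5} \approx 65.227 i$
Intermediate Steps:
$t{\left(l \right)} = -2$ ($t{\left(l \right)} = \left(-1\right) 2 = -2$)
$C = 2$ ($C = 2 \cdot 1 = 2$)
$f{\left(A \right)} = - 2 A$ ($f{\left(A \right)} = A \left(-2\right) = - 2 A$)
$Z{\left(x \right)} = \frac{2}{5} + \frac{x^{2}}{5}$
$\sqrt{-4255 + Z{\left(f{\left(0 \right)} \left(C + 1\right) \right)}} = \sqrt{-4255 + \left(\frac{2}{5} + \frac{\left(\left(-2\right) 0 \left(2 + 1\right)\right)^{2}}{5}\right)} = \sqrt{-4255 + \left(\frac{2}{5} + \frac{\left(0 \cdot 3\right)^{2}}{5}\right)} = \sqrt{-4255 + \left(\frac{2}{5} + \frac{0^{2}}{5}\right)} = \sqrt{-4255 + \left(\frac{2}{5} + \frac{1}{5} \cdot 0\right)} = \sqrt{-4255 + \left(\frac{2}{5} + 0\right)} = \sqrt{-4255 + \frac{2}{5}} = \sqrt{- \frac{21273}{5}} = \frac{i \sqrt{106365}}{5}$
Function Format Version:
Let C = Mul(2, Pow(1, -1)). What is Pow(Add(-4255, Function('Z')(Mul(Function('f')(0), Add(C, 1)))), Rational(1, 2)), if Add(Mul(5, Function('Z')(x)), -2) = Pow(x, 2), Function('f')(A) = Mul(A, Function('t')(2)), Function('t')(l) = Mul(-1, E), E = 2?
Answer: Mul(Rational(1, 5), I, Pow(106365, Rational(1, 2))) ≈ Mul(65.227, I)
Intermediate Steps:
Function('t')(l) = -2 (Function('t')(l) = Mul(-1, 2) = -2)
C = 2 (C = Mul(2, 1) = 2)
Function('f')(A) = Mul(-2, A) (Function('f')(A) = Mul(A, -2) = Mul(-2, A))
Function('Z')(x) = Add(Rational(2, 5), Mul(Rational(1, 5), Pow(x, 2)))
Pow(Add(-4255, Function('Z')(Mul(Function('f')(0), Add(C, 1)))), Rational(1, 2)) = Pow(Add(-4255, Add(Rational(2, 5), Mul(Rational(1, 5), Pow(Mul(Mul(-2, 0), Add(2, 1)), 2)))), Rational(1, 2)) = Pow(Add(-4255, Add(Rational(2, 5), Mul(Rational(1, 5), Pow(Mul(0, 3), 2)))), Rational(1, 2)) = Pow(Add(-4255, Add(Rational(2, 5), Mul(Rational(1, 5), Pow(0, 2)))), Rational(1, 2)) = Pow(Add(-4255, Add(Rational(2, 5), Mul(Rational(1, 5), 0))), Rational(1, 2)) = Pow(Add(-4255, Add(Rational(2, 5), 0)), Rational(1, 2)) = Pow(Add(-4255, Rational(2, 5)), Rational(1, 2)) = Pow(Rational(-21273, 5), Rational(1, 2)) = Mul(Rational(1, 5), I, Pow(106365, Rational(1, 2)))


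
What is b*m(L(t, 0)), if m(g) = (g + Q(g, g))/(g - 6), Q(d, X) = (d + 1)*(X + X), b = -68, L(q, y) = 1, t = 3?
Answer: 68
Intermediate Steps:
Q(d, X) = 2*X*(1 + d) (Q(d, X) = (1 + d)*(2*X) = 2*X*(1 + d))
m(g) = (g + 2*g*(1 + g))/(-6 + g) (m(g) = (g + 2*g*(1 + g))/(g - 6) = (g + 2*g*(1 + g))/(-6 + g))
b*m(L(t, 0)) = -68*(3 + 2*1)/(-6 + 1) = -68*(3 + 2)/(-5) = -68*(-1)*5/5 = -68*(-1) = 68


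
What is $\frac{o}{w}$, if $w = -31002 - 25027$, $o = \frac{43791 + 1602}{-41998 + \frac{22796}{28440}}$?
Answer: $\frac{322744230}{16730263938349} \approx 1.9291 \cdot 10^{-5}$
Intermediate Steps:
$o = - \frac{322744230}{298600081}$ ($o = \frac{45393}{-41998 + 22796 \cdot \frac{1}{28440}} = \frac{45393}{-41998 + \frac{5699}{7110}} = \frac{45393}{- \frac{298600081}{7110}} = 45393 \left(- \frac{7110}{298600081}\right) = - \frac{322744230}{298600081} \approx -1.0809$)
$w = -56029$
$\frac{o}{w} = - \frac{322744230}{298600081 \left(-56029\right)} = \left(- \frac{322744230}{298600081}\right) \left(- \frac{1}{56029}\right) = \frac{322744230}{16730263938349}$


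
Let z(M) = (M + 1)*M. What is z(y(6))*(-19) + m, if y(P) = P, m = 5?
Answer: -793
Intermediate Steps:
z(M) = M*(1 + M) (z(M) = (1 + M)*M = M*(1 + M))
z(y(6))*(-19) + m = (6*(1 + 6))*(-19) + 5 = (6*7)*(-19) + 5 = 42*(-19) + 5 = -798 + 5 = -793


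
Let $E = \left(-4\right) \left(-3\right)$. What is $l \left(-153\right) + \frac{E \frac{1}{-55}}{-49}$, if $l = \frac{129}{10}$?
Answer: $- \frac{10638219}{5390} \approx -1973.7$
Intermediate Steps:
$E = 12$
$l = \frac{129}{10}$ ($l = 129 \cdot \frac{1}{10} = \frac{129}{10} \approx 12.9$)
$l \left(-153\right) + \frac{E \frac{1}{-55}}{-49} = \frac{129}{10} \left(-153\right) + \frac{12 \frac{1}{-55}}{-49} = - \frac{19737}{10} + 12 \left(- \frac{1}{55}\right) \left(- \frac{1}{49}\right) = - \frac{19737}{10} - - \frac{12}{2695} = - \frac{19737}{10} + \frac{12}{2695} = - \frac{10638219}{5390}$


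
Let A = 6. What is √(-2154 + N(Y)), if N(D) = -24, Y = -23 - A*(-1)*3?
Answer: 33*I*√2 ≈ 46.669*I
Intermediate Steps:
Y = -5 (Y = -23 - 6*(-1)*3 = -23 - (-6)*3 = -23 - 1*(-18) = -23 + 18 = -5)
√(-2154 + N(Y)) = √(-2154 - 24) = √(-2178) = 33*I*√2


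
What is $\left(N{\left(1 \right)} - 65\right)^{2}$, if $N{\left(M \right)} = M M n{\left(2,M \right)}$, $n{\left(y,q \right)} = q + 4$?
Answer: $3600$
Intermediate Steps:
$n{\left(y,q \right)} = 4 + q$
$N{\left(M \right)} = M^{2} \left(4 + M\right)$ ($N{\left(M \right)} = M M \left(4 + M\right) = M^{2} \left(4 + M\right)$)
$\left(N{\left(1 \right)} - 65\right)^{2} = \left(1^{2} \left(4 + 1\right) - 65\right)^{2} = \left(1 \cdot 5 - 65\right)^{2} = \left(5 - 65\right)^{2} = \left(-60\right)^{2} = 3600$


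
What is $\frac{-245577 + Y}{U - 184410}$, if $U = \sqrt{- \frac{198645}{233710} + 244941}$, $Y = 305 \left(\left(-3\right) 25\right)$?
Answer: $\frac{85702726512720}{58872073825841} + \frac{29828 \sqrt{59460978567534}}{58872073825841} \approx 1.4597$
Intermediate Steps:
$Y = -22875$ ($Y = 305 \left(-75\right) = -22875$)
$U = \frac{3 \sqrt{59460978567534}}{46742}$ ($U = \sqrt{\left(-198645\right) \frac{1}{233710} + 244941} = \sqrt{- \frac{39729}{46742} + 244941} = \sqrt{\frac{11448992493}{46742}} = \frac{3 \sqrt{59460978567534}}{46742} \approx 494.91$)
$\frac{-245577 + Y}{U - 184410} = \frac{-245577 - 22875}{\frac{3 \sqrt{59460978567534}}{46742} - 184410} = - \frac{268452}{-184410 + \frac{3 \sqrt{59460978567534}}{46742}}$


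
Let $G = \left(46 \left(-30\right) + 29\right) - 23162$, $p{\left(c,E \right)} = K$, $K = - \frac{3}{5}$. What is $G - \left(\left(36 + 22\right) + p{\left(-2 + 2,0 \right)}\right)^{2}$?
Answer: $- \frac{695194}{25} \approx -27808.0$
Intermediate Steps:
$K = - \frac{3}{5}$ ($K = \left(-3\right) \frac{1}{5} = - \frac{3}{5} \approx -0.6$)
$p{\left(c,E \right)} = - \frac{3}{5}$
$G = -24513$ ($G = \left(-1380 + 29\right) - 23162 = -1351 - 23162 = -24513$)
$G - \left(\left(36 + 22\right) + p{\left(-2 + 2,0 \right)}\right)^{2} = -24513 - \left(\left(36 + 22\right) - \frac{3}{5}\right)^{2} = -24513 - \left(58 - \frac{3}{5}\right)^{2} = -24513 - \left(\frac{287}{5}\right)^{2} = -24513 - \frac{82369}{25} = - \frac{695194}{25}$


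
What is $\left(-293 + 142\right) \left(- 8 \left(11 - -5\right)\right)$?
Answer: $19328$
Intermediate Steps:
$\left(-293 + 142\right) \left(- 8 \left(11 - -5\right)\right) = - 151 \left(- 8 \left(11 + 5\right)\right) = - 151 \left(\left(-8\right) 16\right) = \left(-151\right) \left(-128\right) = 19328$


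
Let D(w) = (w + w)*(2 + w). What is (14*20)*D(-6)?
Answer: 13440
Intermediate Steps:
D(w) = 2*w*(2 + w) (D(w) = (2*w)*(2 + w) = 2*w*(2 + w))
(14*20)*D(-6) = (14*20)*(2*(-6)*(2 - 6)) = 280*(2*(-6)*(-4)) = 280*48 = 13440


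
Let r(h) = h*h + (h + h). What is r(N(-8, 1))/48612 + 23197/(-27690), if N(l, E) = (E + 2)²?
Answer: -187485209/224344380 ≈ -0.83570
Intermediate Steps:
N(l, E) = (2 + E)²
r(h) = h² + 2*h
r(N(-8, 1))/48612 + 23197/(-27690) = ((2 + 1)²*(2 + (2 + 1)²))/48612 + 23197/(-27690) = (3²*(2 + 3²))*(1/48612) + 23197*(-1/27690) = (9*(2 + 9))*(1/48612) - 23197/27690 = (9*11)*(1/48612) - 23197/27690 = 99*(1/48612) - 23197/27690 = 33/16204 - 23197/27690 = -187485209/224344380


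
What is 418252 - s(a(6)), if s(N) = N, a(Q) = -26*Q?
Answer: 418408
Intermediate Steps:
418252 - s(a(6)) = 418252 - (-26)*6 = 418252 - 1*(-156) = 418252 + 156 = 418408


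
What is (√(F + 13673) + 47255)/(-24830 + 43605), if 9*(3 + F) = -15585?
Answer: 9451/3755 + √107445/56325 ≈ 2.5227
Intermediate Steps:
F = -5204/3 (F = -3 + (⅑)*(-15585) = -3 - 5195/3 = -5204/3 ≈ -1734.7)
(√(F + 13673) + 47255)/(-24830 + 43605) = (√(-5204/3 + 13673) + 47255)/(-24830 + 43605) = (√(35815/3) + 47255)/18775 = (√107445/3 + 47255)*(1/18775) = (47255 + √107445/3)*(1/18775) = 9451/3755 + √107445/56325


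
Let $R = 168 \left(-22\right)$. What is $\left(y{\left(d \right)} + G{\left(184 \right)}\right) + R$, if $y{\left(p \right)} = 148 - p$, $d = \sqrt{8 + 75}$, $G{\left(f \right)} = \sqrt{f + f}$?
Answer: $-3548 - \sqrt{83} + 4 \sqrt{23} \approx -3537.9$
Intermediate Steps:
$G{\left(f \right)} = \sqrt{2} \sqrt{f}$ ($G{\left(f \right)} = \sqrt{2 f} = \sqrt{2} \sqrt{f}$)
$d = \sqrt{83} \approx 9.1104$
$R = -3696$
$\left(y{\left(d \right)} + G{\left(184 \right)}\right) + R = \left(\left(148 - \sqrt{83}\right) + \sqrt{2} \sqrt{184}\right) - 3696 = \left(\left(148 - \sqrt{83}\right) + \sqrt{2} \cdot 2 \sqrt{46}\right) - 3696 = \left(\left(148 - \sqrt{83}\right) + 4 \sqrt{23}\right) - 3696 = \left(148 - \sqrt{83} + 4 \sqrt{23}\right) - 3696 = -3548 - \sqrt{83} + 4 \sqrt{23}$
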